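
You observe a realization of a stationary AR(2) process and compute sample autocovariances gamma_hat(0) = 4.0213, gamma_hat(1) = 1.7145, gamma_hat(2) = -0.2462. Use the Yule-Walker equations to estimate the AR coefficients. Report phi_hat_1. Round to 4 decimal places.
\hat\phi_{1} = 0.5530

The Yule-Walker equations for an AR(p) process read, in matrix form,
  Gamma_p phi = r_p,   with   (Gamma_p)_{ij} = gamma(|i - j|),
                       (r_p)_i = gamma(i),   i,j = 1..p.
Substitute the sample gammas (Toeplitz matrix and right-hand side of size 2):
  Gamma_p = [[4.0213, 1.7145], [1.7145, 4.0213]]
  r_p     = [1.7145, -0.2462]
Written out:
  4.0213 phi_1 + 1.7145 phi_2 = 1.7145
  1.7145 phi_1 + 4.0213 phi_2 = -0.2462
Solve by Cramer's rule:
  det = gamma(0)^2 - gamma(1)^2 = (4.0213)^2 - (1.7145)^2 = 16.17085369 - 2.93951025 = 13.23134344
  phi_hat_1 = [gamma(1) gamma(0) - gamma(1) gamma(2)] / det = [(1.7145)(4.0213) - (1.7145)(-0.2462)] / 13.23134344 = 7.31662875 / 13.23134344 = 0.553
  phi_hat_2 = [gamma(0) gamma(2) - gamma(1)^2] / det = [(4.0213)(-0.2462) - (1.7145)^2] / 13.23134344 = -3.92955431 / 13.23134344 = -0.297
So phi_hat = [0.5530, -0.2970].
Therefore phi_hat_1 = 0.5530.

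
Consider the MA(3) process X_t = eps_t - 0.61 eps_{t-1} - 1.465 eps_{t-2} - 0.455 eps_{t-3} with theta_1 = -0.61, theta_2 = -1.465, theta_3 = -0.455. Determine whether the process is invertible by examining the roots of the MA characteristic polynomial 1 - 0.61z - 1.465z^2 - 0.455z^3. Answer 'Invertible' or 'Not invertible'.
\text{Not invertible}

The MA(q) characteristic polynomial is P(z) = 1 - 0.61z - 1.465z^2 - 0.455z^3.
Invertibility requires all roots to lie outside the unit circle, i.e. |z| > 1 for every root.
Degree 3: look for a simple real root z0 first, then factor out (1 - z/z0) and solve the remaining quadratic.
Testing z0 = -2: P(-2) = 1 + (-0.61)(-2) + (-1.465)(-2)^2 + (-0.455)(-2)^3
  = 1 + (1.22) + (-5.86) + (3.64) = 0.  So z_0 = -2 is a root, |z_0| = 2.
Divide out the factor (1 + 0.5 z) = (1 - z/z0) (since 1/z0 = -0.5):
  P(z) = (1 + 0.5 z)(1 + (-1.11) z + (-0.91) z^2)
  [check: z-coef -1.11 - (-0.5) = -0.61; z^2-coef -0.91 - (-0.5)(-1.11) = -1.465; z^3-coef -(-0.5)(-0.91) = -0.455.]
Remaining roots from the quadratic factor 1 + (-1.11) z + (-0.91) z^2:
  Set 1 + (-1.11) z + (-0.91) z^2 = 0, i.e. a z^2 + b z + c = 0 with a = -0.91, b = -1.11, c = 1.
  Discriminant D = b^2 - 4ac = (-1.11)^2 - 4*(-0.91)*1 = 1.2321 - (-3.64) = 4.8721.
  D >= 0, so the roots are real: z = (-b +/- sqrt(D)) / (2a) = (1.11 +/- 2.207283) / (-1.82).
    z_1 = (1.11 + 2.207283) / (-1.82) = -1.8227,   |z_1| = 1.8227.
    z_2 = (1.11 - 2.207283) / (-1.82) = 0.6029,   |z_2| = 0.6029.
Moduli of all roots: 2.0000, 1.8227, 0.6029.
All moduli strictly greater than 1? No.
Verdict: Not invertible.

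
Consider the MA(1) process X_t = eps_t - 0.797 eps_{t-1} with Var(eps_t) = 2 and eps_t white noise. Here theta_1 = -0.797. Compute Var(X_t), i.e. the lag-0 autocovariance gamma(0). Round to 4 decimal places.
\gamma(0) = 3.2704

For an MA(q) process X_t = eps_t + sum_i theta_i eps_{t-i} with
Var(eps_t) = sigma^2, the variance is
  gamma(0) = sigma^2 * (1 + sum_i theta_i^2).
  sum_i theta_i^2 = (-0.797)^2 = 0.635209.
  gamma(0) = 2 * (1 + 0.635209) = 2 * 1.635209 = 3.270418, which rounds to 3.2704.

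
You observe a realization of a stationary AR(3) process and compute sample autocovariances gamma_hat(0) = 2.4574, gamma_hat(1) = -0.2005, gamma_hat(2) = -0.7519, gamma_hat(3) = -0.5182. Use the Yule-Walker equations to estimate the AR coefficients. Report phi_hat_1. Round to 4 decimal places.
\hat\phi_{1} = -0.2020

The Yule-Walker equations for an AR(p) process read, in matrix form,
  Gamma_p phi = r_p,   with   (Gamma_p)_{ij} = gamma(|i - j|),
                       (r_p)_i = gamma(i),   i,j = 1..p.
Substitute the sample gammas (Toeplitz matrix and right-hand side of size 3):
  Gamma_p = [[2.4574, -0.2005, -0.7519], [-0.2005, 2.4574, -0.2005], [-0.7519, -0.2005, 2.4574]]
  r_p     = [-0.2005, -0.7519, -0.5182]
Written out (R1..R3):
  (R1) 2.4574 phi_1 - 0.2005 phi_2 - 0.7519 phi_3 = -0.2005
  (R2) -0.2005 phi_1 + 2.4574 phi_2 - 0.2005 phi_3 = -0.7519
  (R3) -0.7519 phi_1 - 0.2005 phi_2 + 2.4574 phi_3 = -0.5182
Gaussian elimination:
  R2 <- R2 - (-0.2005/2.4574) R1 = R2 - (-0.08159) R1:  2.441041 phi_2 - 0.261848 phi_3 = -0.768259
  R3 <- R3 - (-0.7519/2.4574) R1 = R3 - (-0.305974) R1:  -0.261848 phi_2 + 2.227338 phi_3 = -0.579548
  R3 <- R3 - (-0.261848/2.441041) R2 = R3 - (-0.107269) R2:  2.19925 phi_3 = -0.661958
Back-substitution:
  phi_hat_3 = -0.661958 / 2.19925 = -0.300993
  phi_hat_2 = (-0.768259 - (-0.261848)(-0.300993)) / 2.441041 = -0.347013
  phi_hat_1 = (-0.2005 - (-0.2005)(-0.347013) - (-0.7519)(-0.300993)) / 2.4574 = -0.201999
So phi_hat = [-0.2020, -0.3470, -0.3010].
Therefore phi_hat_1 = -0.2020.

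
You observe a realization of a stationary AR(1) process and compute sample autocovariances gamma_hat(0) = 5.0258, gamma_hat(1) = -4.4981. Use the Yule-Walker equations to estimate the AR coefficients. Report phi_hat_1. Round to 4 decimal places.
\hat\phi_{1} = -0.8950

The Yule-Walker equations for an AR(p) process read, in matrix form,
  Gamma_p phi = r_p,   with   (Gamma_p)_{ij} = gamma(|i - j|),
                       (r_p)_i = gamma(i),   i,j = 1..p.
Substitute the sample gammas (Toeplitz matrix and right-hand side of size 1):
  Gamma_p = [[5.0258]]
  r_p     = [-4.4981]
With p = 1 this is the single equation gamma(0) phi_1 = gamma(1):
  phi_hat_1 = gamma(1) / gamma(0) = -4.4981 / 5.0258 = -0.8950.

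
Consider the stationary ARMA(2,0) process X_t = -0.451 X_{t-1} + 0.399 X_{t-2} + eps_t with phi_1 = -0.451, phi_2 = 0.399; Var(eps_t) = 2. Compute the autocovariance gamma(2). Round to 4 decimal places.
\gamma(2) = 4.0152

Multiply the model equation by X_{t-k} and take expectations. With theta_0 = psi_0 = 1 and psi_j the MA(infinity) weights, this gives
  gamma(k) - sum_i phi_i gamma(k-i) = c_k,
  c_k = sigma^2 * sum_{j=k..q} theta_j psi_{j-k}   (c_k = 0 for k > q),
using gamma(-m) = gamma(m).
Pure AR (q = 0): c_0 = sigma^2 = 2, c_k = 0 for k >= 1.
Equations for k = 0, 1, 2 (AR order 2, c_2 = 0):
  (E0) gamma(0) = phi_1 gamma(1) + phi_2 gamma(2) + c_0
  (E1) gamma(1) = phi_1 gamma(0) + phi_2 gamma(1) + c_1
  (E2) gamma(2) = phi_1 gamma(1) + phi_2 gamma(0)
From (E1): gamma(1) = A gamma(0) + B with
  A = phi_1 / (1 - phi_2) = -0.451 / 0.601 = -0.750416,   B = c_1 / (1 - phi_2) = 0 / 0.601 = 0.
Insert (E2) into (E0): gamma(0) (1 - phi_2^2) = phi_1 (1 + phi_2) gamma(1) + c_0.
  phi_1 (1 + phi_2) = (-0.451)(1.399) = -0.630949,   1 - phi_2^2 = 0.840799.
Replace gamma(1) by A gamma(0) + B and collect gamma(0):
  gamma(0) [0.840799 - (-0.630949)(-0.750416)] = c_0 = 2
  gamma(0) * 0.367325 = 2
  gamma(0) = 2 / 0.367325 = 5.444773.
  gamma(1) = A gamma(0) = (-0.750416)(5.444773) = -4.085844.
  gamma(2) = phi_1 gamma(1) + phi_2 gamma(0) = (-0.451)(-4.085844) + (0.399)(5.444773) = 4.01518.
Therefore gamma(2) = 4.0152 (to 4 decimal places).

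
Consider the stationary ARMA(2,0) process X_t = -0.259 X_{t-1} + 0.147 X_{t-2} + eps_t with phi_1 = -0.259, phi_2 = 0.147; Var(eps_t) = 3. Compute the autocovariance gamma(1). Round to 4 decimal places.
\gamma(1) = -1.0256

Multiply the model equation by X_{t-k} and take expectations. With theta_0 = psi_0 = 1 and psi_j the MA(infinity) weights, this gives
  gamma(k) - sum_i phi_i gamma(k-i) = c_k,
  c_k = sigma^2 * sum_{j=k..q} theta_j psi_{j-k}   (c_k = 0 for k > q),
using gamma(-m) = gamma(m).
Pure AR (q = 0): c_0 = sigma^2 = 3, c_k = 0 for k >= 1.
Equations for k = 0, 1, 2 (AR order 2, c_2 = 0):
  (E0) gamma(0) = phi_1 gamma(1) + phi_2 gamma(2) + c_0
  (E1) gamma(1) = phi_1 gamma(0) + phi_2 gamma(1) + c_1
  (E2) gamma(2) = phi_1 gamma(1) + phi_2 gamma(0)
From (E1): gamma(1) = A gamma(0) + B with
  A = phi_1 / (1 - phi_2) = -0.259 / 0.853 = -0.303634,   B = c_1 / (1 - phi_2) = 0 / 0.853 = 0.
Insert (E2) into (E0): gamma(0) (1 - phi_2^2) = phi_1 (1 + phi_2) gamma(1) + c_0.
  phi_1 (1 + phi_2) = (-0.259)(1.147) = -0.297073,   1 - phi_2^2 = 0.978391.
Replace gamma(1) by A gamma(0) + B and collect gamma(0):
  gamma(0) [0.978391 - (-0.297073)(-0.303634)] = c_0 = 3
  gamma(0) * 0.888189 = 3
  gamma(0) = 3 / 0.888189 = 3.377658.
  gamma(1) = A gamma(0) = (-0.303634)(3.377658) = -1.025573.
Therefore gamma(1) = -1.0256 (to 4 decimal places).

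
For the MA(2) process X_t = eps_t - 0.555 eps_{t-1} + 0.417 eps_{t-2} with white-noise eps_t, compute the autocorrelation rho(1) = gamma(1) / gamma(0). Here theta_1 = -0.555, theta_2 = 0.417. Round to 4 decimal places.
\rho(1) = -0.5307

For an MA(q) process with theta_0 = 1, the autocovariance is
  gamma(k) = sigma^2 * sum_{i=0..q-k} theta_i * theta_{i+k},
and rho(k) = gamma(k) / gamma(0). Sigma^2 cancels.
  numerator   = (1)*(-0.555) + (-0.555)*(0.417) = -0.786435.
  denominator = (1)^2 + (-0.555)^2 + (0.417)^2 = 1.481914.
  rho(1) = -0.786435 / 1.481914 = -0.5307.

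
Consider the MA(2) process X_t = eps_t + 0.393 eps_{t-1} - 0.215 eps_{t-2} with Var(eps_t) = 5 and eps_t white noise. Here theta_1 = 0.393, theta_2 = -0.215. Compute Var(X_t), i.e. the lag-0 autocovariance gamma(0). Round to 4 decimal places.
\gamma(0) = 6.0034

For an MA(q) process X_t = eps_t + sum_i theta_i eps_{t-i} with
Var(eps_t) = sigma^2, the variance is
  gamma(0) = sigma^2 * (1 + sum_i theta_i^2).
  sum_i theta_i^2 = (0.393)^2 + (-0.215)^2 = 0.154449 + 0.046225 = 0.200674.
  gamma(0) = 5 * (1 + 0.200674) = 5 * 1.200674 = 6.00337, which rounds to 6.0034.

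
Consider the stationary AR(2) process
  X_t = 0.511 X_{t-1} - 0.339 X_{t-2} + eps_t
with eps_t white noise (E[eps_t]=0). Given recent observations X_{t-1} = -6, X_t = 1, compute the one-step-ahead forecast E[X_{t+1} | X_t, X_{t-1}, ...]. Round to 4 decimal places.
E[X_{t+1} \mid \mathcal F_t] = 2.5450

For an AR(p) model X_t = c + sum_i phi_i X_{t-i} + eps_t, the
one-step-ahead conditional mean is
  E[X_{t+1} | X_t, ...] = c + sum_i phi_i X_{t+1-i}.
Substitute known values:
  E[X_{t+1} | ...] = (0.511) * (1) + (-0.339) * (-6)
                   = 2.5450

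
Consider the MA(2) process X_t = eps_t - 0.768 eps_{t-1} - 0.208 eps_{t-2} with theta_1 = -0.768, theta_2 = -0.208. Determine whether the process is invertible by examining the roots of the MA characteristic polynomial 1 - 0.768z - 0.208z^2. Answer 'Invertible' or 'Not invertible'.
\text{Invertible}

The MA(q) characteristic polynomial is P(z) = 1 - 0.768z - 0.208z^2.
Invertibility requires all roots to lie outside the unit circle, i.e. |z| > 1 for every root.
Set 1 + (-0.768) z + (-0.208) z^2 = 0, i.e. a z^2 + b z + c = 0 with a = -0.208, b = -0.768, c = 1.
Discriminant D = b^2 - 4ac = (-0.768)^2 - 4*(-0.208)*1 = 0.589824 - (-0.832) = 1.421824.
D >= 0, so the roots are real: z = (-b +/- sqrt(D)) / (2a) = (0.768 +/- 1.192403) / (-0.416).
  z_1 = (0.768 + 1.192403) / (-0.416) = -4.7125,   |z_1| = 4.7125.
  z_2 = (0.768 - 1.192403) / (-0.416) = 1.0202,   |z_2| = 1.0202.
Moduli of all roots: 4.7125, 1.0202.
All moduli strictly greater than 1? Yes.
Verdict: Invertible.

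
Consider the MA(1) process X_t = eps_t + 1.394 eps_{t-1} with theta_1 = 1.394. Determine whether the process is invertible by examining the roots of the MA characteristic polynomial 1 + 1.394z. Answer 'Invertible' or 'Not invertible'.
\text{Not invertible}

The MA(q) characteristic polynomial is P(z) = 1 + 1.394z.
Invertibility requires all roots to lie outside the unit circle, i.e. |z| > 1 for every root.
This is linear in z: 1 + (1.394) z = 0  =>  z = -1/(1.394) = -0.71736,  |z| = 0.71736.
Moduli of all roots: 0.7174.
All moduli strictly greater than 1? No.
Verdict: Not invertible.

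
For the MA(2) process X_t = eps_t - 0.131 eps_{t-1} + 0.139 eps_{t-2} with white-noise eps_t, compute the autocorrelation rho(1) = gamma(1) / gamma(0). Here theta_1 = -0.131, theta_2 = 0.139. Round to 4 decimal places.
\rho(1) = -0.1440

For an MA(q) process with theta_0 = 1, the autocovariance is
  gamma(k) = sigma^2 * sum_{i=0..q-k} theta_i * theta_{i+k},
and rho(k) = gamma(k) / gamma(0). Sigma^2 cancels.
  numerator   = (1)*(-0.131) + (-0.131)*(0.139) = -0.149209.
  denominator = (1)^2 + (-0.131)^2 + (0.139)^2 = 1.036482.
  rho(1) = -0.149209 / 1.036482 = -0.1440.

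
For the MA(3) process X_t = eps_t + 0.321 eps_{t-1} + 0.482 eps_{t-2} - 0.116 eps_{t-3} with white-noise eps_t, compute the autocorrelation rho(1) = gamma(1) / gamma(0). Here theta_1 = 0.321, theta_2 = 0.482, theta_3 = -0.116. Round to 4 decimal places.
\rho(1) = 0.3112

For an MA(q) process with theta_0 = 1, the autocovariance is
  gamma(k) = sigma^2 * sum_{i=0..q-k} theta_i * theta_{i+k},
and rho(k) = gamma(k) / gamma(0). Sigma^2 cancels.
  numerator   = (1)*(0.321) + (0.321)*(0.482) + (0.482)*(-0.116) = 0.41981.
  denominator = (1)^2 + (0.321)^2 + (0.482)^2 + (-0.116)^2 = 1.348821.
  rho(1) = 0.41981 / 1.348821 = 0.3112.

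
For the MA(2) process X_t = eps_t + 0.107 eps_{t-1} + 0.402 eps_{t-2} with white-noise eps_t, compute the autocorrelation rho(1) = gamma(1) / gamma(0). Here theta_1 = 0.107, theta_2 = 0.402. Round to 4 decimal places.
\rho(1) = 0.1279

For an MA(q) process with theta_0 = 1, the autocovariance is
  gamma(k) = sigma^2 * sum_{i=0..q-k} theta_i * theta_{i+k},
and rho(k) = gamma(k) / gamma(0). Sigma^2 cancels.
  numerator   = (1)*(0.107) + (0.107)*(0.402) = 0.150014.
  denominator = (1)^2 + (0.107)^2 + (0.402)^2 = 1.173053.
  rho(1) = 0.150014 / 1.173053 = 0.1279.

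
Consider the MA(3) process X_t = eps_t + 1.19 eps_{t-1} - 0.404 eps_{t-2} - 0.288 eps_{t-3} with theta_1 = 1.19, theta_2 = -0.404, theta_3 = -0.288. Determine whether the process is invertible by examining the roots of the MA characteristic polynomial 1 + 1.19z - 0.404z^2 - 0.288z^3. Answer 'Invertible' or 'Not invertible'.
\text{Not invertible}

The MA(q) characteristic polynomial is P(z) = 1 + 1.19z - 0.404z^2 - 0.288z^3.
Invertibility requires all roots to lie outside the unit circle, i.e. |z| > 1 for every root.
Degree 3: look for a simple real root z0 first, then factor out (1 - z/z0) and solve the remaining quadratic.
Testing z0 = -2.5: P(-2.5) = 1 + (1.19)(-2.5) + (-0.404)(-2.5)^2 + (-0.288)(-2.5)^3
  = 1 + (-2.975) + (-2.525) + (4.5) = 0.  So z_0 = -2.5 is a root, |z_0| = 2.5.
Divide out the factor (1 + 0.4 z) = (1 - z/z0) (since 1/z0 = -0.4):
  P(z) = (1 + 0.4 z)(1 + (0.79) z + (-0.72) z^2)
  [check: z-coef 0.79 - (-0.4) = 1.19; z^2-coef -0.72 - (-0.4)(0.79) = -0.404; z^3-coef -(-0.4)(-0.72) = -0.288.]
Remaining roots from the quadratic factor 1 + (0.79) z + (-0.72) z^2:
  Set 1 + (0.79) z + (-0.72) z^2 = 0, i.e. a z^2 + b z + c = 0 with a = -0.72, b = 0.79, c = 1.
  Discriminant D = b^2 - 4ac = (0.79)^2 - 4*(-0.72)*1 = 0.6241 - (-2.88) = 3.5041.
  D >= 0, so the roots are real: z = (-b +/- sqrt(D)) / (2a) = (-0.79 +/- 1.871924) / (-1.44).
    z_1 = (-0.79 + 1.871924) / (-1.44) = -0.7513,   |z_1| = 0.7513.
    z_2 = (-0.79 - 1.871924) / (-1.44) = 1.8486,   |z_2| = 1.8486.
Moduli of all roots: 2.5000, 0.7513, 1.8486.
All moduli strictly greater than 1? No.
Verdict: Not invertible.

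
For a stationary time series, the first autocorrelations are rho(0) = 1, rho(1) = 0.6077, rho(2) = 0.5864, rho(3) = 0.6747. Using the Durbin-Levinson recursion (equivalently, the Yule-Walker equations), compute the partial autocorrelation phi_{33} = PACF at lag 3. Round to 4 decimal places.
\phi_{33} = 0.4170

The PACF at lag k is phi_{kk}, the last component of the solution
to the Yule-Walker system G_k phi = r_k where
  (G_k)_{ij} = rho(|i - j|), (r_k)_i = rho(i), i,j = 1..k.
Equivalently, Durbin-Levinson gives phi_{kk} iteratively:
  phi_{11} = rho(1)
  phi_{kk} = [rho(k) - sum_{j=1..k-1} phi_{k-1,j} rho(k-j)]
            / [1 - sum_{j=1..k-1} phi_{k-1,j} rho(j)],
  phi_{k,j} = phi_{k-1,j} - phi_{kk} phi_{k-1,k-j},  j = 1..k-1.
Step k = 1:
  phi_11 = rho(1) = 0.6077.
Step k = 2:
  phi_22 = [rho(2) - phi_11 rho(1)] / [1 - phi_11 rho(1)] = [0.5864 - (0.6077)(0.6077)] / [1 - (0.6077)(0.6077)]
         = 0.21710071 / 0.63070071 = 0.344221.
  Update: phi_21 = phi_11 - phi_22 phi_11 = 0.6077 - (0.344221)(0.6077) = 0.398517.
Step k = 3:
  phi_33 = [rho(3) - phi_21 rho(2) - phi_22 rho(1)] / [1 - phi_21 rho(1) - phi_22 rho(2)]
    numerator   = 0.6747 - (0.398517)(0.5864) - (0.344221)(0.6077) = 0.23182648
    denominator = 1 - (0.398517)(0.6077) - (0.344221)(0.5864) = 0.55596999
  phi_33 = 0.23182648 / 0.55596999 = 0.417.
Therefore phi_{33} = 0.4170.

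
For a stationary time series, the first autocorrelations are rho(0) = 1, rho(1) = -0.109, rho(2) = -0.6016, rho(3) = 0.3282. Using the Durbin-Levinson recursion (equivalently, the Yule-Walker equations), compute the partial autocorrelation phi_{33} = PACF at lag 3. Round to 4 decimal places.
\phi_{33} = 0.2540

The PACF at lag k is phi_{kk}, the last component of the solution
to the Yule-Walker system G_k phi = r_k where
  (G_k)_{ij} = rho(|i - j|), (r_k)_i = rho(i), i,j = 1..k.
Equivalently, Durbin-Levinson gives phi_{kk} iteratively:
  phi_{11} = rho(1)
  phi_{kk} = [rho(k) - sum_{j=1..k-1} phi_{k-1,j} rho(k-j)]
            / [1 - sum_{j=1..k-1} phi_{k-1,j} rho(j)],
  phi_{k,j} = phi_{k-1,j} - phi_{kk} phi_{k-1,k-j},  j = 1..k-1.
Step k = 1:
  phi_11 = rho(1) = -0.109.
Step k = 2:
  phi_22 = [rho(2) - phi_11 rho(1)] / [1 - phi_11 rho(1)] = [-0.6016 - (-0.109)(-0.109)] / [1 - (-0.109)(-0.109)]
         = -0.613481 / 0.988119 = -0.620857.
  Update: phi_21 = phi_11 - phi_22 phi_11 = -0.109 - (-0.620857)(-0.109) = -0.176673.
Step k = 3:
  phi_33 = [rho(3) - phi_21 rho(2) - phi_22 rho(1)] / [1 - phi_21 rho(1) - phi_22 rho(2)]
    numerator   = 0.3282 - (-0.176673)(-0.6016) - (-0.620857)(-0.109) = 0.15423979
    denominator = 1 - (-0.176673)(-0.109) - (-0.620857)(-0.6016) = 0.60723478
  phi_33 = 0.15423979 / 0.60723478 = 0.254.
Therefore phi_{33} = 0.2540.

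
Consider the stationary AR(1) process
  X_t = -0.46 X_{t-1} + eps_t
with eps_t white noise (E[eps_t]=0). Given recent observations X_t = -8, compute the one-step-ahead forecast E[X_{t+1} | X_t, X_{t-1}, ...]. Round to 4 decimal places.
E[X_{t+1} \mid \mathcal F_t] = 3.6800

For an AR(p) model X_t = c + sum_i phi_i X_{t-i} + eps_t, the
one-step-ahead conditional mean is
  E[X_{t+1} | X_t, ...] = c + sum_i phi_i X_{t+1-i}.
Substitute known values:
  E[X_{t+1} | ...] = (-0.46) * (-8)
                   = 3.6800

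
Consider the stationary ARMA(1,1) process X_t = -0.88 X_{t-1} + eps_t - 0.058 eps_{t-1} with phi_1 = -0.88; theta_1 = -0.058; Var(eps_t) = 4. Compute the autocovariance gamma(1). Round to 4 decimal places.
\gamma(1) = -17.4801

Multiply the model equation by X_{t-k} and take expectations. With theta_0 = psi_0 = 1 and psi_j the MA(infinity) weights, this gives
  gamma(k) - sum_i phi_i gamma(k-i) = c_k,
  c_k = sigma^2 * sum_{j=k..q} theta_j psi_{j-k}   (c_k = 0 for k > q),
using gamma(-m) = gamma(m).
psi-weights needed (psi_j = theta_j + sum_i phi_i psi_{j-i}):
  psi_1 = theta_1 + phi_1 = -0.058 + (-0.88) = -0.938
Right-hand sides:
  c_0 = sigma^2 (1 + theta_1 psi_1) = 4 * (1 + (-0.058)(-0.938)) = 4 * 1.054404 = 4.217616
  c_1 = sigma^2 theta_1 = 4 * (-0.058) = -0.232
  c_2 = 0
Equations for k = 0 and k = 1 (AR order 1):
  gamma(0) = phi_1 gamma(1) + c_0
  gamma(1) = phi_1 gamma(0) + c_1
Substituting the second into the first: gamma(0) (1 - phi_1^2) = c_0 + phi_1 c_1, so
  gamma(0) = (c_0 + phi_1 c_1) / (1 - phi_1^2) = (4.217616 + (-0.88)(-0.232)) / (1 - (-0.88)^2) = 4.421776 / 0.2256 = 19.600071.
  gamma(1) = phi_1 gamma(0) + c_1 = (-0.88)(19.600071) + (-0.232) = -17.480062.
Therefore gamma(1) = -17.4801 (to 4 decimal places).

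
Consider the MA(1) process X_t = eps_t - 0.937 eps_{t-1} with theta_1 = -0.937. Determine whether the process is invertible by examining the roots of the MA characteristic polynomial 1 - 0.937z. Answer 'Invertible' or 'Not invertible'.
\text{Invertible}

The MA(q) characteristic polynomial is P(z) = 1 - 0.937z.
Invertibility requires all roots to lie outside the unit circle, i.e. |z| > 1 for every root.
This is linear in z: 1 + (-0.937) z = 0  =>  z = -1/(-0.937) = 1.067236,  |z| = 1.067236.
Moduli of all roots: 1.0672.
All moduli strictly greater than 1? Yes.
Verdict: Invertible.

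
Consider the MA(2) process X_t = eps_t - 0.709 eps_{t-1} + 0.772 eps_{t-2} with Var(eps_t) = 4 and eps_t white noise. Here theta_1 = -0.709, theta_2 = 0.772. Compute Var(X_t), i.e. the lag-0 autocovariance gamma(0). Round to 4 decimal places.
\gamma(0) = 8.3947

For an MA(q) process X_t = eps_t + sum_i theta_i eps_{t-i} with
Var(eps_t) = sigma^2, the variance is
  gamma(0) = sigma^2 * (1 + sum_i theta_i^2).
  sum_i theta_i^2 = (-0.709)^2 + (0.772)^2 = 0.502681 + 0.595984 = 1.098665.
  gamma(0) = 4 * (1 + 1.098665) = 4 * 2.098665 = 8.39466, which rounds to 8.3947.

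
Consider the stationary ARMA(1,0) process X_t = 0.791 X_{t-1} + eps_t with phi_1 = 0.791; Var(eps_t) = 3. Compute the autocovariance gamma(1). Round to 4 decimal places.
\gamma(1) = 6.3395

Multiply the model equation by X_{t-k} and take expectations. With theta_0 = psi_0 = 1 and psi_j the MA(infinity) weights, this gives
  gamma(k) - sum_i phi_i gamma(k-i) = c_k,
  c_k = sigma^2 * sum_{j=k..q} theta_j psi_{j-k}   (c_k = 0 for k > q),
using gamma(-m) = gamma(m).
Pure AR (q = 0): c_0 = sigma^2 = 3, c_k = 0 for k >= 1.
Equations for k = 0 and k = 1 (AR order 1):
  gamma(0) = phi_1 gamma(1) + c_0
  gamma(1) = phi_1 gamma(0) + c_1
Substituting the second into the first: gamma(0) (1 - phi_1^2) = c_0 + phi_1 c_1, so
  gamma(0) = c_0 / (1 - phi_1^2) = 3 / (1 - (0.791)^2) = 3 / 0.374319 = 8.014554.
  gamma(1) = phi_1 gamma(0) = (0.791)(8.014554) = 6.339513.
Therefore gamma(1) = 6.3395 (to 4 decimal places).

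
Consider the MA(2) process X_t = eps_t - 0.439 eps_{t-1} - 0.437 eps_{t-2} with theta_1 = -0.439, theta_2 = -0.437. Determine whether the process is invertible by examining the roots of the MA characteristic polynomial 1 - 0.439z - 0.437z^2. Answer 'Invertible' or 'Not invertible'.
\text{Invertible}

The MA(q) characteristic polynomial is P(z) = 1 - 0.439z - 0.437z^2.
Invertibility requires all roots to lie outside the unit circle, i.e. |z| > 1 for every root.
Set 1 + (-0.439) z + (-0.437) z^2 = 0, i.e. a z^2 + b z + c = 0 with a = -0.437, b = -0.439, c = 1.
Discriminant D = b^2 - 4ac = (-0.439)^2 - 4*(-0.437)*1 = 0.192721 - (-1.748) = 1.940721.
D >= 0, so the roots are real: z = (-b +/- sqrt(D)) / (2a) = (0.439 +/- 1.393098) / (-0.874).
  z_1 = (0.439 + 1.393098) / (-0.874) = -2.0962,   |z_1| = 2.0962.
  z_2 = (0.439 - 1.393098) / (-0.874) = 1.0916,   |z_2| = 1.0916.
Moduli of all roots: 2.0962, 1.0916.
All moduli strictly greater than 1? Yes.
Verdict: Invertible.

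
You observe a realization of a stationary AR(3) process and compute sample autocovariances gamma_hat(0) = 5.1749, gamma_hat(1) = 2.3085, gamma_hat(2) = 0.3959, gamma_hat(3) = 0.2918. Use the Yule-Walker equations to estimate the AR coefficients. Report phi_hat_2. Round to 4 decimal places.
\hat\phi_{2} = -0.2090

The Yule-Walker equations for an AR(p) process read, in matrix form,
  Gamma_p phi = r_p,   with   (Gamma_p)_{ij} = gamma(|i - j|),
                       (r_p)_i = gamma(i),   i,j = 1..p.
Substitute the sample gammas (Toeplitz matrix and right-hand side of size 3):
  Gamma_p = [[5.1749, 2.3085, 0.3959], [2.3085, 5.1749, 2.3085], [0.3959, 2.3085, 5.1749]]
  r_p     = [2.3085, 0.3959, 0.2918]
Written out (R1..R3):
  (R1) 5.1749 phi_1 + 2.3085 phi_2 + 0.3959 phi_3 = 2.3085
  (R2) 2.3085 phi_1 + 5.1749 phi_2 + 2.3085 phi_3 = 0.3959
  (R3) 0.3959 phi_1 + 2.3085 phi_2 + 5.1749 phi_3 = 0.2918
Gaussian elimination:
  R2 <- R2 - (2.3085/5.1749) R1 = R2 - (0.446096) R1:  4.145088 phi_2 + 2.131891 phi_3 = -0.633912
  R3 <- R3 - (0.3959/5.1749) R1 = R3 - (0.076504) R1:  2.131891 phi_2 + 5.144612 phi_3 = 0.115191
  R3 <- R3 - (2.131891/4.145088) R2 = R3 - (0.514317) R2:  4.048144 phi_3 = 0.441223
Back-substitution:
  phi_hat_3 = 0.441223 / 4.048144 = 0.108994
  phi_hat_2 = (-0.633912 - (2.131891)(0.108994)) / 4.145088 = -0.208988
  phi_hat_1 = (2.3085 - (2.3085)(-0.208988) - (0.3959)(0.108994)) / 5.1749 = 0.530986
So phi_hat = [0.5310, -0.2090, 0.1090].
Therefore phi_hat_2 = -0.2090.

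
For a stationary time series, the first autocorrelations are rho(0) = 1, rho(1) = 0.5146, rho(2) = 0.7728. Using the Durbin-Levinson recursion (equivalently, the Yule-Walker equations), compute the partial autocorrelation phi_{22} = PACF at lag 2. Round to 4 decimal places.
\phi_{22} = 0.6910

The PACF at lag k is phi_{kk}, the last component of the solution
to the Yule-Walker system G_k phi = r_k where
  (G_k)_{ij} = rho(|i - j|), (r_k)_i = rho(i), i,j = 1..k.
Equivalently, Durbin-Levinson gives phi_{kk} iteratively:
  phi_{11} = rho(1)
  phi_{kk} = [rho(k) - sum_{j=1..k-1} phi_{k-1,j} rho(k-j)]
            / [1 - sum_{j=1..k-1} phi_{k-1,j} rho(j)],
  phi_{k,j} = phi_{k-1,j} - phi_{kk} phi_{k-1,k-j},  j = 1..k-1.
Step k = 1:
  phi_11 = rho(1) = 0.5146.
Step k = 2:
  phi_22 = [rho(2) - phi_11 rho(1)] / [1 - phi_11 rho(1)] = [0.7728 - (0.5146)(0.5146)] / [1 - (0.5146)(0.5146)]
         = 0.50798684 / 0.73518684 = 0.691.
Therefore phi_{22} = 0.6910.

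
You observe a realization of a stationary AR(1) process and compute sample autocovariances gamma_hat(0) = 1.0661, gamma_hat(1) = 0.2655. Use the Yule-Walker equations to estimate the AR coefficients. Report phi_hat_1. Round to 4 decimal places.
\hat\phi_{1} = 0.2490

The Yule-Walker equations for an AR(p) process read, in matrix form,
  Gamma_p phi = r_p,   with   (Gamma_p)_{ij} = gamma(|i - j|),
                       (r_p)_i = gamma(i),   i,j = 1..p.
Substitute the sample gammas (Toeplitz matrix and right-hand side of size 1):
  Gamma_p = [[1.0661]]
  r_p     = [0.2655]
With p = 1 this is the single equation gamma(0) phi_1 = gamma(1):
  phi_hat_1 = gamma(1) / gamma(0) = 0.2655 / 1.0661 = 0.2490.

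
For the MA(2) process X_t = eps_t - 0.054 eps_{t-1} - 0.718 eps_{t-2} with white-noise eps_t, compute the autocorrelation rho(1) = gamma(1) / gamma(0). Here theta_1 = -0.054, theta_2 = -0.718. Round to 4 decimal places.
\rho(1) = -0.0100

For an MA(q) process with theta_0 = 1, the autocovariance is
  gamma(k) = sigma^2 * sum_{i=0..q-k} theta_i * theta_{i+k},
and rho(k) = gamma(k) / gamma(0). Sigma^2 cancels.
  numerator   = (1)*(-0.054) + (-0.054)*(-0.718) = -0.015228.
  denominator = (1)^2 + (-0.054)^2 + (-0.718)^2 = 1.51844.
  rho(1) = -0.015228 / 1.51844 = -0.0100.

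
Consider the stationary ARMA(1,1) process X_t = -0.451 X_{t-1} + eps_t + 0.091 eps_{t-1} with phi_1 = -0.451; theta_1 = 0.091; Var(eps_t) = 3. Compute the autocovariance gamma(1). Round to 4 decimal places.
\gamma(1) = -1.3001

Multiply the model equation by X_{t-k} and take expectations. With theta_0 = psi_0 = 1 and psi_j the MA(infinity) weights, this gives
  gamma(k) - sum_i phi_i gamma(k-i) = c_k,
  c_k = sigma^2 * sum_{j=k..q} theta_j psi_{j-k}   (c_k = 0 for k > q),
using gamma(-m) = gamma(m).
psi-weights needed (psi_j = theta_j + sum_i phi_i psi_{j-i}):
  psi_1 = theta_1 + phi_1 = 0.091 + (-0.451) = -0.36
Right-hand sides:
  c_0 = sigma^2 (1 + theta_1 psi_1) = 3 * (1 + (0.091)(-0.36)) = 3 * 0.96724 = 2.90172
  c_1 = sigma^2 theta_1 = 3 * (0.091) = 0.273
  c_2 = 0
Equations for k = 0 and k = 1 (AR order 1):
  gamma(0) = phi_1 gamma(1) + c_0
  gamma(1) = phi_1 gamma(0) + c_1
Substituting the second into the first: gamma(0) (1 - phi_1^2) = c_0 + phi_1 c_1, so
  gamma(0) = (c_0 + phi_1 c_1) / (1 - phi_1^2) = (2.90172 + (-0.451)(0.273)) / (1 - (-0.451)^2) = 2.778597 / 0.796599 = 3.488075.
  gamma(1) = phi_1 gamma(0) + c_1 = (-0.451)(3.488075) + (0.273) = -1.300122.
Therefore gamma(1) = -1.3001 (to 4 decimal places).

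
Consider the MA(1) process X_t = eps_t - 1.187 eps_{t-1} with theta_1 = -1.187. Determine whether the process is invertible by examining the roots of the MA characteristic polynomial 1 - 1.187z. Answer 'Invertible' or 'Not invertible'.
\text{Not invertible}

The MA(q) characteristic polynomial is P(z) = 1 - 1.187z.
Invertibility requires all roots to lie outside the unit circle, i.e. |z| > 1 for every root.
This is linear in z: 1 + (-1.187) z = 0  =>  z = -1/(-1.187) = 0.84246,  |z| = 0.84246.
Moduli of all roots: 0.8425.
All moduli strictly greater than 1? No.
Verdict: Not invertible.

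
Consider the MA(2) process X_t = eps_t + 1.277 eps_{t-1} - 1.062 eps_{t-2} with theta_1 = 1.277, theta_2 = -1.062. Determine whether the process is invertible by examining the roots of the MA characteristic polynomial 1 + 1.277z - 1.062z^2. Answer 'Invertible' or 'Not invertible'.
\text{Not invertible}

The MA(q) characteristic polynomial is P(z) = 1 + 1.277z - 1.062z^2.
Invertibility requires all roots to lie outside the unit circle, i.e. |z| > 1 for every root.
Set 1 + (1.277) z + (-1.062) z^2 = 0, i.e. a z^2 + b z + c = 0 with a = -1.062, b = 1.277, c = 1.
Discriminant D = b^2 - 4ac = (1.277)^2 - 4*(-1.062)*1 = 1.630729 - (-4.248) = 5.878729.
D >= 0, so the roots are real: z = (-b +/- sqrt(D)) / (2a) = (-1.277 +/- 2.424609) / (-2.124).
  z_1 = (-1.277 + 2.424609) / (-2.124) = -0.5403,   |z_1| = 0.5403.
  z_2 = (-1.277 - 2.424609) / (-2.124) = 1.7428,   |z_2| = 1.7428.
Moduli of all roots: 0.5403, 1.7428.
All moduli strictly greater than 1? No.
Verdict: Not invertible.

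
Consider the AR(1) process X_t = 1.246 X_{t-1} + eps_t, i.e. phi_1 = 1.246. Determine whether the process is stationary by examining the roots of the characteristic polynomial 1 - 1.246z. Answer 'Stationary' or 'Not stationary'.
\text{Not stationary}

The AR(p) characteristic polynomial is P(z) = 1 - 1.246z.
Stationarity requires all roots to lie outside the unit circle, i.e. |z| > 1 for every root.
This is linear in z: 1 + (-1.246) z = 0  =>  z = -1/(-1.246) = 0.802568,  |z| = 0.802568.
Moduli of all roots: 0.8026.
All moduli strictly greater than 1? No.
Verdict: Not stationary.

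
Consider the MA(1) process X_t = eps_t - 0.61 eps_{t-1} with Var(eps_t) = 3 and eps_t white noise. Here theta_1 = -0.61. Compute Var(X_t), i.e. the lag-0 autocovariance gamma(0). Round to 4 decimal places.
\gamma(0) = 4.1163

For an MA(q) process X_t = eps_t + sum_i theta_i eps_{t-i} with
Var(eps_t) = sigma^2, the variance is
  gamma(0) = sigma^2 * (1 + sum_i theta_i^2).
  sum_i theta_i^2 = (-0.61)^2 = 0.3721.
  gamma(0) = 3 * (1 + 0.3721) = 3 * 1.3721 = 4.1163.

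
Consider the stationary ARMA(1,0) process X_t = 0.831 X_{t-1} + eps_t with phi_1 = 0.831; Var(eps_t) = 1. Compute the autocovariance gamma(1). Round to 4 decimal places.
\gamma(1) = 2.6855

Multiply the model equation by X_{t-k} and take expectations. With theta_0 = psi_0 = 1 and psi_j the MA(infinity) weights, this gives
  gamma(k) - sum_i phi_i gamma(k-i) = c_k,
  c_k = sigma^2 * sum_{j=k..q} theta_j psi_{j-k}   (c_k = 0 for k > q),
using gamma(-m) = gamma(m).
Pure AR (q = 0): c_0 = sigma^2 = 1, c_k = 0 for k >= 1.
Equations for k = 0 and k = 1 (AR order 1):
  gamma(0) = phi_1 gamma(1) + c_0
  gamma(1) = phi_1 gamma(0) + c_1
Substituting the second into the first: gamma(0) (1 - phi_1^2) = c_0 + phi_1 c_1, so
  gamma(0) = c_0 / (1 - phi_1^2) = 1 / (1 - (0.831)^2) = 1 / 0.309439 = 3.231655.
  gamma(1) = phi_1 gamma(0) = (0.831)(3.231655) = 2.685505.
Therefore gamma(1) = 2.6855 (to 4 decimal places).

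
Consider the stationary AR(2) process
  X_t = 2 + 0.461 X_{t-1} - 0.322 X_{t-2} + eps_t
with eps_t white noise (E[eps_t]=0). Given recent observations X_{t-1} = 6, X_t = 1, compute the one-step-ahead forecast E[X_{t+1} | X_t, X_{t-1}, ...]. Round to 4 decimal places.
E[X_{t+1} \mid \mathcal F_t] = 0.5290

For an AR(p) model X_t = c + sum_i phi_i X_{t-i} + eps_t, the
one-step-ahead conditional mean is
  E[X_{t+1} | X_t, ...] = c + sum_i phi_i X_{t+1-i}.
Substitute known values:
  E[X_{t+1} | ...] = 2 + (0.461) * (1) + (-0.322) * (6)
                   = 0.5290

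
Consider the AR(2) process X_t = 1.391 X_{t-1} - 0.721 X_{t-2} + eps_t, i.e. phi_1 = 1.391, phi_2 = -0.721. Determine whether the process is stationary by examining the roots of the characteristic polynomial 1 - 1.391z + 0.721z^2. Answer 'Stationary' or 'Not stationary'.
\text{Stationary}

The AR(p) characteristic polynomial is P(z) = 1 - 1.391z + 0.721z^2.
Stationarity requires all roots to lie outside the unit circle, i.e. |z| > 1 for every root.
Set 1 + (-1.391) z + (0.721) z^2 = 0, i.e. a z^2 + b z + c = 0 with a = 0.721, b = -1.391, c = 1.
Discriminant D = b^2 - 4ac = (-1.391)^2 - 4*(0.721)*1 = 1.934881 - (2.884) = -0.949119.
D < 0, so the roots are the complex-conjugate pair z = (-b +/- i sqrt(-D)) / (2a) = 0.9646 +/- 0.6756i.
For a conjugate pair |z|^2 = z * conj(z) = (product of roots) = c/a = 1/(0.721) = 1.386963, so |z| = sqrt(1.386963) = 1.1777 for both roots.
Moduli of all roots: 1.1777, 1.1777.
All moduli strictly greater than 1? Yes.
Verdict: Stationary.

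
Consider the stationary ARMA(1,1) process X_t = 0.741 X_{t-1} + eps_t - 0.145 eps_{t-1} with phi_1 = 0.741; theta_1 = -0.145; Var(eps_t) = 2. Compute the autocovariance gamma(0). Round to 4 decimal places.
\gamma(0) = 3.5755

Multiply the model equation by X_{t-k} and take expectations. With theta_0 = psi_0 = 1 and psi_j the MA(infinity) weights, this gives
  gamma(k) - sum_i phi_i gamma(k-i) = c_k,
  c_k = sigma^2 * sum_{j=k..q} theta_j psi_{j-k}   (c_k = 0 for k > q),
using gamma(-m) = gamma(m).
psi-weights needed (psi_j = theta_j + sum_i phi_i psi_{j-i}):
  psi_1 = theta_1 + phi_1 = -0.145 + (0.741) = 0.596
Right-hand sides:
  c_0 = sigma^2 (1 + theta_1 psi_1) = 2 * (1 + (-0.145)(0.596)) = 2 * 0.91358 = 1.82716
  c_1 = sigma^2 theta_1 = 2 * (-0.145) = -0.29
  c_2 = 0
Equations for k = 0 and k = 1 (AR order 1):
  gamma(0) = phi_1 gamma(1) + c_0
  gamma(1) = phi_1 gamma(0) + c_1
Substituting the second into the first: gamma(0) (1 - phi_1^2) = c_0 + phi_1 c_1, so
  gamma(0) = (c_0 + phi_1 c_1) / (1 - phi_1^2) = (1.82716 + (0.741)(-0.29)) / (1 - (0.741)^2) = 1.61227 / 0.450919 = 3.57552.
Therefore gamma(0) = 3.5755 (to 4 decimal places).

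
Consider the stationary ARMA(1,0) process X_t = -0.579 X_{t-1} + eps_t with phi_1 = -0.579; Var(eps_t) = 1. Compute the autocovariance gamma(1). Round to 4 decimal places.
\gamma(1) = -0.8710

Multiply the model equation by X_{t-k} and take expectations. With theta_0 = psi_0 = 1 and psi_j the MA(infinity) weights, this gives
  gamma(k) - sum_i phi_i gamma(k-i) = c_k,
  c_k = sigma^2 * sum_{j=k..q} theta_j psi_{j-k}   (c_k = 0 for k > q),
using gamma(-m) = gamma(m).
Pure AR (q = 0): c_0 = sigma^2 = 1, c_k = 0 for k >= 1.
Equations for k = 0 and k = 1 (AR order 1):
  gamma(0) = phi_1 gamma(1) + c_0
  gamma(1) = phi_1 gamma(0) + c_1
Substituting the second into the first: gamma(0) (1 - phi_1^2) = c_0 + phi_1 c_1, so
  gamma(0) = c_0 / (1 - phi_1^2) = 1 / (1 - (-0.579)^2) = 1 / 0.664759 = 1.504305.
  gamma(1) = phi_1 gamma(0) = (-0.579)(1.504305) = -0.870992.
Therefore gamma(1) = -0.8710 (to 4 decimal places).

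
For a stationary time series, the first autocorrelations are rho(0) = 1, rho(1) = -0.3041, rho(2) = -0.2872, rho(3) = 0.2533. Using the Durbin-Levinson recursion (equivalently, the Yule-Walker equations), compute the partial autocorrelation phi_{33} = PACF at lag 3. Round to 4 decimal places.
\phi_{33} = 0.0029

The PACF at lag k is phi_{kk}, the last component of the solution
to the Yule-Walker system G_k phi = r_k where
  (G_k)_{ij} = rho(|i - j|), (r_k)_i = rho(i), i,j = 1..k.
Equivalently, Durbin-Levinson gives phi_{kk} iteratively:
  phi_{11} = rho(1)
  phi_{kk} = [rho(k) - sum_{j=1..k-1} phi_{k-1,j} rho(k-j)]
            / [1 - sum_{j=1..k-1} phi_{k-1,j} rho(j)],
  phi_{k,j} = phi_{k-1,j} - phi_{kk} phi_{k-1,k-j},  j = 1..k-1.
Step k = 1:
  phi_11 = rho(1) = -0.3041.
Step k = 2:
  phi_22 = [rho(2) - phi_11 rho(1)] / [1 - phi_11 rho(1)] = [-0.2872 - (-0.3041)(-0.3041)] / [1 - (-0.3041)(-0.3041)]
         = -0.37967681 / 0.90752319 = -0.418366.
  Update: phi_21 = phi_11 - phi_22 phi_11 = -0.3041 - (-0.418366)(-0.3041) = -0.431325.
Step k = 3:
  phi_33 = [rho(3) - phi_21 rho(2) - phi_22 rho(1)] / [1 - phi_21 rho(1) - phi_22 rho(2)]
    numerator   = 0.2533 - (-0.431325)(-0.2872) - (-0.418366)(-0.3041) = 0.00219835
    denominator = 1 - (-0.431325)(-0.3041) - (-0.418366)(-0.2872) = 0.74867934
  phi_33 = 0.00219835 / 0.74867934 = 0.0029.
Therefore phi_{33} = 0.0029.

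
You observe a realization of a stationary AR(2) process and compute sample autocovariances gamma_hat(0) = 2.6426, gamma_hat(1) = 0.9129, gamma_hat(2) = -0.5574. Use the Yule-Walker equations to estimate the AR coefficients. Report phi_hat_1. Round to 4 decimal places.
\hat\phi_{1} = 0.4750

The Yule-Walker equations for an AR(p) process read, in matrix form,
  Gamma_p phi = r_p,   with   (Gamma_p)_{ij} = gamma(|i - j|),
                       (r_p)_i = gamma(i),   i,j = 1..p.
Substitute the sample gammas (Toeplitz matrix and right-hand side of size 2):
  Gamma_p = [[2.6426, 0.9129], [0.9129, 2.6426]]
  r_p     = [0.9129, -0.5574]
Written out:
  2.6426 phi_1 + 0.9129 phi_2 = 0.9129
  0.9129 phi_1 + 2.6426 phi_2 = -0.5574
Solve by Cramer's rule:
  det = gamma(0)^2 - gamma(1)^2 = (2.6426)^2 - (0.9129)^2 = 6.98333476 - 0.83338641 = 6.14994835
  phi_hat_1 = [gamma(1) gamma(0) - gamma(1) gamma(2)] / det = [(0.9129)(2.6426) - (0.9129)(-0.5574)] / 6.14994835 = 2.92128 / 6.14994835 = 0.475
  phi_hat_2 = [gamma(0) gamma(2) - gamma(1)^2] / det = [(2.6426)(-0.5574) - (0.9129)^2] / 6.14994835 = -2.30637165 / 6.14994835 = -0.375
So phi_hat = [0.4750, -0.3750].
Therefore phi_hat_1 = 0.4750.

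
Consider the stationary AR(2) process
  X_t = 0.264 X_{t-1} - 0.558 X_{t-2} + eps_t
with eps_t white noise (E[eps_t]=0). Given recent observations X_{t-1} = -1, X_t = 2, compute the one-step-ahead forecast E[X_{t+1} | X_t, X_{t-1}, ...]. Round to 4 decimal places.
E[X_{t+1} \mid \mathcal F_t] = 1.0860

For an AR(p) model X_t = c + sum_i phi_i X_{t-i} + eps_t, the
one-step-ahead conditional mean is
  E[X_{t+1} | X_t, ...] = c + sum_i phi_i X_{t+1-i}.
Substitute known values:
  E[X_{t+1} | ...] = (0.264) * (2) + (-0.558) * (-1)
                   = 1.0860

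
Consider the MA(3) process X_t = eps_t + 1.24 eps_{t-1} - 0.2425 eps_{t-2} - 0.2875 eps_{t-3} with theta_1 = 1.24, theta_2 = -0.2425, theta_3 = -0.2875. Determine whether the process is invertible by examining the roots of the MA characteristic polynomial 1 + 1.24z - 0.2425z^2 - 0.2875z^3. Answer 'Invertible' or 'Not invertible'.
\text{Not invertible}

The MA(q) characteristic polynomial is P(z) = 1 + 1.24z - 0.2425z^2 - 0.2875z^3.
Invertibility requires all roots to lie outside the unit circle, i.e. |z| > 1 for every root.
Degree 3: look for a simple real root z0 first, then factor out (1 - z/z0) and solve the remaining quadratic.
Testing z0 = -0.8: P(-0.8) = 1 + (1.24)(-0.8) + (-0.2425)(-0.8)^2 + (-0.2875)(-0.8)^3
  = 1 + (-0.992) + (-0.1552) + (0.1472) = 0.  So z_0 = -0.8 is a root, |z_0| = 0.8.
Divide out the factor (1 + 1.25 z) = (1 - z/z0) (since 1/z0 = -1.25):
  P(z) = (1 + 1.25 z)(1 + (-0.01) z + (-0.23) z^2)
  [check: z-coef -0.01 - (-1.25) = 1.24; z^2-coef -0.23 - (-1.25)(-0.01) = -0.2425; z^3-coef -(-1.25)(-0.23) = -0.2875.]
Remaining roots from the quadratic factor 1 + (-0.01) z + (-0.23) z^2:
  Set 1 + (-0.01) z + (-0.23) z^2 = 0, i.e. a z^2 + b z + c = 0 with a = -0.23, b = -0.01, c = 1.
  Discriminant D = b^2 - 4ac = (-0.01)^2 - 4*(-0.23)*1 = 0.0001 - (-0.92) = 0.9201.
  D >= 0, so the roots are real: z = (-b +/- sqrt(D)) / (2a) = (0.01 +/- 0.959218) / (-0.46).
    z_1 = (0.01 + 0.959218) / (-0.46) = -2.107,   |z_1| = 2.107.
    z_2 = (0.01 - 0.959218) / (-0.46) = 2.0635,   |z_2| = 2.0635.
Moduli of all roots: 0.8000, 2.1070, 2.0635.
All moduli strictly greater than 1? No.
Verdict: Not invertible.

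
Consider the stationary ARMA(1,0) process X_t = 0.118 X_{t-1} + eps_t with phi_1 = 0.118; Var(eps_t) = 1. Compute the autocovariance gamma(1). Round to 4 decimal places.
\gamma(1) = 0.1197

Multiply the model equation by X_{t-k} and take expectations. With theta_0 = psi_0 = 1 and psi_j the MA(infinity) weights, this gives
  gamma(k) - sum_i phi_i gamma(k-i) = c_k,
  c_k = sigma^2 * sum_{j=k..q} theta_j psi_{j-k}   (c_k = 0 for k > q),
using gamma(-m) = gamma(m).
Pure AR (q = 0): c_0 = sigma^2 = 1, c_k = 0 for k >= 1.
Equations for k = 0 and k = 1 (AR order 1):
  gamma(0) = phi_1 gamma(1) + c_0
  gamma(1) = phi_1 gamma(0) + c_1
Substituting the second into the first: gamma(0) (1 - phi_1^2) = c_0 + phi_1 c_1, so
  gamma(0) = c_0 / (1 - phi_1^2) = 1 / (1 - (0.118)^2) = 1 / 0.986076 = 1.014121.
  gamma(1) = phi_1 gamma(0) = (0.118)(1.014121) = 0.119666.
Therefore gamma(1) = 0.1197 (to 4 decimal places).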